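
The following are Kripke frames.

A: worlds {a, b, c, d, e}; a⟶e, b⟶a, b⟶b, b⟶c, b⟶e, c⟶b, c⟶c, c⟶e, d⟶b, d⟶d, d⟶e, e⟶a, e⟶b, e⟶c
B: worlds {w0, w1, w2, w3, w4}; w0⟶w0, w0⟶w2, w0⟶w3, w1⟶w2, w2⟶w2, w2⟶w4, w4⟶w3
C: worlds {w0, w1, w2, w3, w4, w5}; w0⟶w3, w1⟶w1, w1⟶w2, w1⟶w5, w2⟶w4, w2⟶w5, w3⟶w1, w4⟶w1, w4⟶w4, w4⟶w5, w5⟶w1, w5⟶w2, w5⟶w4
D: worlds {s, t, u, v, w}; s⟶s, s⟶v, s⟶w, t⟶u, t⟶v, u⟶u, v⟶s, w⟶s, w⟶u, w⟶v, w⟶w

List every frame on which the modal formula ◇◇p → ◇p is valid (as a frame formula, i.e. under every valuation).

none

The schema corresponds to transitivity: ∀x ∀y ∀z (Rxy ∧ Ryz → Rxz).
A: fails — Reb and Rbe but not Ree.
B: fails — Rw1w2 and Rw2w4 but not Rw1w4.
C: fails — Rw1w5 and Rw5w4 but not Rw1w4.
D: fails — Rtv and Rvs but not Rts.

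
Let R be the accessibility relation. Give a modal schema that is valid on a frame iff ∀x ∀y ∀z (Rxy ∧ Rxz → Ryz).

◇p → □◇p

The condition is the Euclidean property. The 5 schema ◇p → □◇p defines it.
Suppose ◇p→□◇p is valid. Take Rxy, Rxz and set V(p)={y}. Then ◇p at x, so □◇p at x, so ◇p at z, so some w with Rzw has p; w=y, i.e. Rzy. By symmetry of the argument, Ryz.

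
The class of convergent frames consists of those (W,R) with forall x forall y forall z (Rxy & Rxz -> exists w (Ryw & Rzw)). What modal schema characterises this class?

The condition is convergence. The .2 schema ◇□q → □◇q defines it.

◇□q → □◇q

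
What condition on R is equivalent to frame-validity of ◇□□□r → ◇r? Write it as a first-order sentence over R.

This is a Sahlqvist (Geach-type) schema ◇^1□^3r → □^0◇^1r.
Minimal-valuation argument: fix x; take any y with xR^1y and any z with xR^0z. Set V(r) to the set of worlds R-reachable from y in exactly 3 steps. Then □^3r holds at y, so the antecedent holds at x; validity forces ◇^1r at z, giving a w with zR^1w and yR^3w.
First-order correspondent: ∀x ∀y (xRy → ∃w (yR³w ∧ xRw)).

∀x ∀y (xRy → ∃w (yR³w ∧ xRw))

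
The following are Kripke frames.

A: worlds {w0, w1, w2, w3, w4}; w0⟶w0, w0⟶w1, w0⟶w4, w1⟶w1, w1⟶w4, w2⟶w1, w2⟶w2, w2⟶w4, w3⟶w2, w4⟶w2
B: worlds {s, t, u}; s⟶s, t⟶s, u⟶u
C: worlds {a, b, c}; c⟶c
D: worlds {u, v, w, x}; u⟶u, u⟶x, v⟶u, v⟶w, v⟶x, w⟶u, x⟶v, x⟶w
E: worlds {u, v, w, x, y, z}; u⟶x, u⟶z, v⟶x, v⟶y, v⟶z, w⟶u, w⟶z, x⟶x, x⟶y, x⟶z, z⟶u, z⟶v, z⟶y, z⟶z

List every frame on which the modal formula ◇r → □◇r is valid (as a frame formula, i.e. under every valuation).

Frame correspondent (Sahlqvist): ∀x ∀y ∀z (Rxy ∧ Rxz → Ryz) — i.e. the Euclidean property.
A: fails — Rw0w4 and Rw0w4 but not Rw4w4.
B: ✓.
C: ✓.
D: fails — Rux and Ruu but not Rxu.
E: fails — Ruz and Rux but not Rzx.

B, C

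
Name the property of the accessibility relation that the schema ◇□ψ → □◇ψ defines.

convergence

Suppose ◇□ψ→□◇ψ is valid. Take Rxy, Rxz and set V(ψ)={w : Ryw}. Then □ψ at y so ◇□ψ at x, so □◇ψ at x, so ◇ψ at z, giving w with Rzw and Ryw.
Conversely, any frame satisfying ∀x ∀y ∀z (Rxy ∧ Rxz → ∃w (Ryw ∧ Rzw)) validates the schema.
Frame condition: ∀x ∀y ∀z (Rxy ∧ Rxz → ∃w (Ryw ∧ Rzw)).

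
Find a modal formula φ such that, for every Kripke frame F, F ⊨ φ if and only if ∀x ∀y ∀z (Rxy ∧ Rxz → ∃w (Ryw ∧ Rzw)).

The condition is convergence. The .2 schema ◇□ψ → □◇ψ defines it.
Suppose ◇□ψ→□◇ψ is valid. Take Rxy, Rxz and set V(ψ)={w : Ryw}. Then □ψ at y so ◇□ψ at x, so □◇ψ at x, so ◇ψ at z, giving w with Rzw and Ryw.

◇□ψ → □◇ψ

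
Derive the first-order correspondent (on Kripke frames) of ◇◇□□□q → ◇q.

This is a Sahlqvist (Geach-type) schema ◇^2□^3q → □^0◇^1q.
Minimal-valuation argument: fix x; take any y with xR^2y and any z with xR^0z. Set V(q) to the set of worlds R-reachable from y in exactly 3 steps. Then □^3q holds at y, so the antecedent holds at x; validity forces ◇^1q at z, giving a w with zR^1w and yR^3w.
First-order correspondent: ∀x ∀y (xR²y → ∃w (yR³w ∧ xRw)).

∀x ∀y (xR²y → ∃w (yR³w ∧ xRw))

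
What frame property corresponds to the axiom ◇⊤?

seriality

This is a form of the D axiom.
It corresponds to seriality: ∀x ∃y Rxy.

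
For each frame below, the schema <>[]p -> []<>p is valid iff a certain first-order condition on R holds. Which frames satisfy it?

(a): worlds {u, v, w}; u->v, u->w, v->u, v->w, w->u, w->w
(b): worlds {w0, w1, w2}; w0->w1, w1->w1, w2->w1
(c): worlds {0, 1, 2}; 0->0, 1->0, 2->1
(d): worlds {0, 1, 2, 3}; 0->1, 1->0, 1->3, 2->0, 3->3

(a), (b), (c)

The schema corresponds to convergence: forall x forall y forall z (Rxy & Rxz -> exists w (Ryw & Rzw)).
(a): holds.
(b): holds.
(c): holds.
(d): fails — R10 and R13 but 0 and 3 have no common successor.
Valid on: (a), (b), (c).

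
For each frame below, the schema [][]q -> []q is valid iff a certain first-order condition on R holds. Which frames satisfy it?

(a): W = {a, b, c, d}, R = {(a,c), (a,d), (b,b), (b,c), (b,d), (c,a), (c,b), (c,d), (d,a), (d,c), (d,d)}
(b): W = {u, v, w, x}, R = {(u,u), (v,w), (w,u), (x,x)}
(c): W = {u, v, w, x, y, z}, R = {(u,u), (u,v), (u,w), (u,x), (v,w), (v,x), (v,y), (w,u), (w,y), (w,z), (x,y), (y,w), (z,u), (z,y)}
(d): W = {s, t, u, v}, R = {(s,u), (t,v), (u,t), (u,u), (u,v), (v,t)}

The schema corresponds to density: forall x forall y (Rxy -> exists z (Rxz & Rzy)).
(a): ✓.
(b): fails — Rvw but no z with Rvz and Rzw.
(c): fails — Rvx but no t with Rvt and Rtx.
(d): fails — Rtv but no z with Rtz and Rzv.
Valid on: (a).

(a)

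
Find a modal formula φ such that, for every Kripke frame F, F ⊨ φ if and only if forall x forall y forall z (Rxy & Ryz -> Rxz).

This is transitivity; the standard corresponding axiom is 4: □s → □□s.
Suppose □s→□□s is valid. Take Rxy, Ryz and set V(s)={w : Rxw}. Then □s at x, so □□s at x, so □s at y, so s at z, i.e. Rxz.

□s → □□s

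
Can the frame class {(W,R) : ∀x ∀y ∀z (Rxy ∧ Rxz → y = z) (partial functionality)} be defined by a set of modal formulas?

Yes — defined by ◇p → □p

This is a Sahlqvist condition; the CD axiom ◇p → □p defines it.
Suppose ◇p→□p is valid. Take Rxy, Rxz and set V(p)={y}. Then ◇p at x, so □p at x, so p at z, i.e. z=y.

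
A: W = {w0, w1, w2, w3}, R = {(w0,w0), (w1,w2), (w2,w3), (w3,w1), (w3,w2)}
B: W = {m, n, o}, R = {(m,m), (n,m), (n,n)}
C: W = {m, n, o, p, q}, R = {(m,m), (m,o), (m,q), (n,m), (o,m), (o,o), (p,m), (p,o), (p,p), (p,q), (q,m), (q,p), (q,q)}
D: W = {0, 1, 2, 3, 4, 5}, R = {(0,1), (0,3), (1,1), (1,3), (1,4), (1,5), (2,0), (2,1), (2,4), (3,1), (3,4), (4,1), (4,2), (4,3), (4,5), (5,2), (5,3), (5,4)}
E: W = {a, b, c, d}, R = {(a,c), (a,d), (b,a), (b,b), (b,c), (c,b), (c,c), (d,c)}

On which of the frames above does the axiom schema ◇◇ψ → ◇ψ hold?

B

The schema corresponds to transitivity: ∀x ∀y ∀z (Rxy ∧ Ryz → Rxz).
A: fails — Rw1w2 and Rw2w3 but not Rw1w3.
B: condition met.
C: fails — Rom and Rmq but not Roq.
D: fails — R34 and R43 but not R33.
E: fails — Rdc and Rcb but not Rdb.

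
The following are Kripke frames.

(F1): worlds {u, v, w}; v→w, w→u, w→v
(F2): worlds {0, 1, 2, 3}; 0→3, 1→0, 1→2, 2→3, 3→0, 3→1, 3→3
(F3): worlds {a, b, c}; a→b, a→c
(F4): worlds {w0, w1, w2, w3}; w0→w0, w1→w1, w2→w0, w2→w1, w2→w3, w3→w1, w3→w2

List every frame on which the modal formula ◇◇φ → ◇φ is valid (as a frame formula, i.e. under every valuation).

The schema corresponds to transitivity: ∀x ∀y ∀z (Rxy ∧ Ryz → Rxz).
(F1): fails — Rwv and Rvw but not Rww.
(F2): fails — R10 and R03 but not R13.
(F3): ✓.
(F4): fails — Rw3w2 and Rw2w0 but not Rw3w0.

(F3)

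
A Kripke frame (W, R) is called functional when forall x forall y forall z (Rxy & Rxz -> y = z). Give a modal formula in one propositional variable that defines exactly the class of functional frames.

The condition is partial functionality. The CD schema ◇ψ → □ψ defines it.
Suppose ◇ψ→□ψ is valid. Take Rxy, Rxz and set V(ψ)={y}. Then ◇ψ at x, so □ψ at x, so ψ at z, i.e. z=y.

◇ψ → □ψ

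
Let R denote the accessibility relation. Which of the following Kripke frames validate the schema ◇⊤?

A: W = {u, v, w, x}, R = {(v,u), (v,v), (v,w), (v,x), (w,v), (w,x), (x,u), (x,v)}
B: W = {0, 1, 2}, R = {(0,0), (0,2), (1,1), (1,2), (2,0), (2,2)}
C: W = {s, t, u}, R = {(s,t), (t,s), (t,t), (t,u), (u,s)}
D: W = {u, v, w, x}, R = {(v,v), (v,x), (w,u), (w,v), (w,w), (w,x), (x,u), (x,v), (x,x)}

B, C

Frame correspondent (Sahlqvist): ∀x ∃y Rxy — i.e. seriality.
A: fails — world u has no successor.
B: holds.
C: holds.
D: fails — world u has no successor.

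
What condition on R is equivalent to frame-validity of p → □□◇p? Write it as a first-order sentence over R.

This is a Sahlqvist (Geach-type) schema ◇^0□^0p → □^2◇^1p.
Minimal-valuation argument: fix x; take any y with xR^0y and any z with xR^2z. Set V(p) to the set of worlds R-reachable from y in exactly 0 steps. Then □^0p holds at y, so the antecedent holds at x; validity forces ◇^1p at z, giving a w with zR^1w and yR^0w.
First-order correspondent: ∀x ∀z (xR²z → ∃w (x = w ∧ zRw)).

∀x ∀z (xR²z → ∃w (x = w ∧ zRw))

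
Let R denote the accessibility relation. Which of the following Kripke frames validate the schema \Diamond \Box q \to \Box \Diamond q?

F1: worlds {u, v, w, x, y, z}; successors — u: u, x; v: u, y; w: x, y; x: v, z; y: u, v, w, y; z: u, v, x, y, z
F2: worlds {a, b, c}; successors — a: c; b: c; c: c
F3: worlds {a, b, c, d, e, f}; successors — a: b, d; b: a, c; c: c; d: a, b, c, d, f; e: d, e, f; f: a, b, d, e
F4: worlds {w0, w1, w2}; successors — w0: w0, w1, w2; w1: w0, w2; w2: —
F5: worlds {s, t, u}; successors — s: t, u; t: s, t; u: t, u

F2, F5

This is the axiom for convergence; its first-order frame correspondent is \forall x \forall y \forall z (Rxy \wedge Rxz \to \exists w (Ryw \wedge Rzw)).
F1: fails — Ruu and Rux but u and x have no common successor.
F2: condition met.
F3: fails — Rbc and Rba but c and a have no common successor.
F4: fails — Rw0w1 and Rw0w2 but w1 and w2 have no common successor.
F5: condition met.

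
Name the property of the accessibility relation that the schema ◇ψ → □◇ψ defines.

the Euclidean property

Suppose ◇ψ→□◇ψ is valid. Take Rxy, Rxz and set V(ψ)={y}. Then ◇ψ at x, so □◇ψ at x, so ◇ψ at z, so some w with Rzw has ψ; w=y, i.e. Rzy. By symmetry of the argument, Ryz.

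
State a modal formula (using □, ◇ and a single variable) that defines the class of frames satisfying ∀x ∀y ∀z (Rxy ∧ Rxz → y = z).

◇s → □s

This is partial functionality; the standard corresponding axiom is CD: ◇s → □s.
Suppose ◇s→□s is valid. Take Rxy, Rxz and set V(s)={y}. Then ◇s at x, so □s at x, so s at z, i.e. z=y.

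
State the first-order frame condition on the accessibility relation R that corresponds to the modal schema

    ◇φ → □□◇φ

∀x ∀y ∀z ((xRy ∧ xR²z) → ∃w (y = w ∧ zRw))

This is a Sahlqvist (Geach-type) schema ◇^1□^0φ → □^2◇^1φ.
Minimal-valuation argument: fix x; take any y with xR^1y and any z with xR^2z. Set V(φ) to the set of worlds R-reachable from y in exactly 0 steps. Then □^0φ holds at y, so the antecedent holds at x; validity forces ◇^1φ at z, giving a w with zR^1w and yR^0w.
First-order correspondent: ∀x ∀y ∀z ((xRy ∧ xR²z) → ∃w (y = w ∧ zRw)).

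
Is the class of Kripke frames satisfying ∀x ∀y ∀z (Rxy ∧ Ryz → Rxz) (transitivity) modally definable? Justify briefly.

Yes, by □r → □□r

Yes: it is transitivity, defined by the 4 schema □r → □□r.
Suppose □r→□□r is valid. Take Rxy, Ryz and set V(r)={w : Rxw}. Then □r at x, so □□r at x, so □r at y, so r at z, i.e. Rxz.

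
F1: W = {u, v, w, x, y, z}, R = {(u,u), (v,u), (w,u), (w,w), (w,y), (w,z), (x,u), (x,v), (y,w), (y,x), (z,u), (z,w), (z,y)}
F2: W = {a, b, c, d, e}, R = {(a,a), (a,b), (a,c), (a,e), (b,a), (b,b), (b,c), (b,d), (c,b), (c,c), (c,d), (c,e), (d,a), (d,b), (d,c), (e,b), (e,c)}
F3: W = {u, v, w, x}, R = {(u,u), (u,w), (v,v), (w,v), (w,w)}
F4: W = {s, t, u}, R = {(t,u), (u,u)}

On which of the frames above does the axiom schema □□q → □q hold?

This is the axiom for density; its first-order frame correspondent is ∀x ∀y (Rxy → ∃z (Rxz ∧ Rzy)).
F1: fails — Ryx but no t with Ryt and Rtx.
F2: holds.
F3: holds.
F4: holds.

F2, F3, F4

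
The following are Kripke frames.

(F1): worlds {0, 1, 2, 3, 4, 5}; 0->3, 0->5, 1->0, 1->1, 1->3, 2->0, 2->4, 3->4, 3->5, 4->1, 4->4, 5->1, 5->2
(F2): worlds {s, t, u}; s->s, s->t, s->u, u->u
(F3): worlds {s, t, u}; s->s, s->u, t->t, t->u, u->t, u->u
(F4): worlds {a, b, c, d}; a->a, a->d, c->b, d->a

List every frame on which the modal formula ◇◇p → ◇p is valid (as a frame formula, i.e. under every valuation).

(F2)

The schema corresponds to transitivity: ∀x ∀y ∀z (Rxy ∧ Ryz → Rxz).
(F1): fails — R10 and R05 but not R15.
(F2): condition met.
(F3): fails — Rsu and Rut but not Rst.
(F4): fails — Rda and Rad but not Rdd.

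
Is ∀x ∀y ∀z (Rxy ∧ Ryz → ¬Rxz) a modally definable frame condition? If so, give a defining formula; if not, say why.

No

Modal frame validity is preserved under surjective bounded morphisms.
The 3-cycle (worlds 0,1,2 with 0→1→2→0) is intransitive. Mapping every world to a single reflexive point • is a surjective bounded morphism; the reflexive point is not intransitive (R••∧R•• but R••).
So the class is not modally definable.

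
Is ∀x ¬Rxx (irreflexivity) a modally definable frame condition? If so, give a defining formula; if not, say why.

Modal frame validity is preserved under surjective bounded morphisms.
The 5-cycle (worlds a,b,c,d,e with a→b→c→d→e→a) is irreflexive, and the map sending every world to a single reflexive point • is a surjective bounded morphism (forth: every edge maps to (•,•); back: every world has a successor). So any modal formula valid on the 5-cycle is also valid on the reflexive point, which is not irreflexive.
So no modal formula (or set of formulas) defines exactly the irreflexive frames.

Not definable by any modal formula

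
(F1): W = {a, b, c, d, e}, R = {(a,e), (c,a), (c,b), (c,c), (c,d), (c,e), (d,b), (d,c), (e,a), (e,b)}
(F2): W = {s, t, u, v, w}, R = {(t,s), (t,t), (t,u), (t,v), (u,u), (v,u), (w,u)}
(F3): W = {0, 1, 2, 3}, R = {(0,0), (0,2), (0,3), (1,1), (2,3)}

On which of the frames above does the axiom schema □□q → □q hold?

(F2)

Frame correspondent (Sahlqvist): ∀x ∀y (Rxy → ∃z (Rxz ∧ Rzy)) — i.e. density.
(F1): fails — Reb but no z with Rez and Rzb.
(F2): holds.
(F3): fails — R23 but no z with R2z and Rz3.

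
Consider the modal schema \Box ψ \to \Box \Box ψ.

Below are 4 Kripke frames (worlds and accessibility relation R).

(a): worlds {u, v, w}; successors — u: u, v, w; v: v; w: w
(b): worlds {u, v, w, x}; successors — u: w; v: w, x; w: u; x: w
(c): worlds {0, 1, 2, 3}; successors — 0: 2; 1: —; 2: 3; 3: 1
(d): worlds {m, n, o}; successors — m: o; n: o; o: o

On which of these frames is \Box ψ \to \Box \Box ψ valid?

(a), (d)

The schema corresponds to transitivity: \forall x \forall y \forall z (Rxy \wedge Ryz \to Rxz).
(a): satisfies the condition.
(b): fails — Rxw and Rwu but not Rxu.
(c): fails — R23 and R31 but not R21.
(d): satisfies the condition.
Valid on: (a), (d).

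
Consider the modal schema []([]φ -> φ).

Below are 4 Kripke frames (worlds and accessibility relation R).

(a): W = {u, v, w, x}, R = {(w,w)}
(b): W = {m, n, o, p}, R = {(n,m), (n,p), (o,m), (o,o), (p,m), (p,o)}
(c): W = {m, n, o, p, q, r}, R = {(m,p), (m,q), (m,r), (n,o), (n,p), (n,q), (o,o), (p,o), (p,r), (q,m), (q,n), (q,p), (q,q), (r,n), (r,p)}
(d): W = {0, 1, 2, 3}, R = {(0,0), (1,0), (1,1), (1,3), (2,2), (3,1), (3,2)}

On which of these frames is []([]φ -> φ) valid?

(a)

The schema corresponds to shift-reflexivity: forall x forall y (Rxy -> Ryy).
(a): holds.
(b): fails — Rom but not Rmm.
(c): fails — Rpr but not Rrr.
(d): fails — R13 but not R33.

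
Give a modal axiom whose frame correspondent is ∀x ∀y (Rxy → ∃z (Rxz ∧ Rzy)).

□□r → □r

A defining formula is □□r → □r (the C4 axiom).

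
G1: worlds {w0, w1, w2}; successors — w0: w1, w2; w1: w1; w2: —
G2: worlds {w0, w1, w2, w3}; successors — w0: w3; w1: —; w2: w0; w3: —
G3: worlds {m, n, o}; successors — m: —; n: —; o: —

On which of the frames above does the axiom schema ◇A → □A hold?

G2, G3

Frame correspondent (Sahlqvist): ∀x ∀y ∀z (Rxy ∧ Rxz → y = z) — i.e. partial functionality.
G1: fails — w0 sees both w1 and w2.
G2: condition met.
G3: condition met.
Valid on: G2, G3.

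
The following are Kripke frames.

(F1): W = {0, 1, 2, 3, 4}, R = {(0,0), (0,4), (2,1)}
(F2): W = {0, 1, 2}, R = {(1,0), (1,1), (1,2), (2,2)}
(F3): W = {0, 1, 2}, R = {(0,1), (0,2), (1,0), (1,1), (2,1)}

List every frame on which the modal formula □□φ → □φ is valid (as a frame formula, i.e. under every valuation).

Frame correspondent (Sahlqvist): ∀x ∀y (Rxy → ∃z (Rxz ∧ Rzy)) — i.e. density.
(F1): fails — R21 but no z with R2z and Rz1.
(F2): ✓.
(F3): fails — R02 but no z with R0z and Rz2.
Valid on: (F2).

(F2)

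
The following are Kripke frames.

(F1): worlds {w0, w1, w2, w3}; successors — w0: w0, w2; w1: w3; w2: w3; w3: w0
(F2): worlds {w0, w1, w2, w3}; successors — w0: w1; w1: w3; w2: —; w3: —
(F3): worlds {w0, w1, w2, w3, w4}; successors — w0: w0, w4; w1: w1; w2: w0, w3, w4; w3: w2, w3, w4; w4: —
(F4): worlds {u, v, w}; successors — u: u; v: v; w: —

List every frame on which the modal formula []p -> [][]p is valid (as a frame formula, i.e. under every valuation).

(F4)

This is the axiom for transitivity; its first-order frame correspondent is forall x forall y forall z (Rxy & Ryz -> Rxz).
(F1): fails — Rw3w0 and Rw0w2 but not Rw3w2.
(F2): fails — Rw0w1 and Rw1w3 but not Rw0w3.
(F3): fails — Rw3w2 and Rw2w0 but not Rw3w0.
(F4): holds.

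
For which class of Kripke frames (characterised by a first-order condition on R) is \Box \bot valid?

emptiness of R: \forall x \forall y \neg Rxy

□⊥ is valid iff no world has any successor (otherwise □⊥ fails at any world with one).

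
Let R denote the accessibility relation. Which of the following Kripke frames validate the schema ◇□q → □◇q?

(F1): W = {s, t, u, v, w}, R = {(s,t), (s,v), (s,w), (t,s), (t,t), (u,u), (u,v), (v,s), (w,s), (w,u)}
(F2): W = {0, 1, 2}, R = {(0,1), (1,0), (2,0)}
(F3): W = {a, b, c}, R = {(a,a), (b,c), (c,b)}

This is the axiom for convergence; its first-order frame correspondent is ∀x ∀y ∀z (Rxy ∧ Rxz → ∃w (Ryw ∧ Rzw)).
(F1): fails — Ruv and Ruu but v and u have no common successor.
(F2): holds.
(F3): holds.
Valid on: (F2), (F3).

(F2), (F3)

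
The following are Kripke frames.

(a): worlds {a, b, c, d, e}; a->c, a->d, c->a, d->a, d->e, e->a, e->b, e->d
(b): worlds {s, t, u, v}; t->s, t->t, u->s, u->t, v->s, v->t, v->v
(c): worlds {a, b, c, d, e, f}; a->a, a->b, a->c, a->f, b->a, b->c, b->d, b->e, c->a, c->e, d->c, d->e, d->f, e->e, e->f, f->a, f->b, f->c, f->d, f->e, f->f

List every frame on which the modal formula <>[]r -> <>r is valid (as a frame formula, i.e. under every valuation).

The schema corresponds to a generalized confluence (Geach) condition: forall x forall y (xRy -> exists w (yRw & xRw)).
(a): fails — aRc but no w with cRw and aRw.
(b): fails — tRs but no w with sRw and tRw.
(c): ✓.
Valid on: (c).

(c)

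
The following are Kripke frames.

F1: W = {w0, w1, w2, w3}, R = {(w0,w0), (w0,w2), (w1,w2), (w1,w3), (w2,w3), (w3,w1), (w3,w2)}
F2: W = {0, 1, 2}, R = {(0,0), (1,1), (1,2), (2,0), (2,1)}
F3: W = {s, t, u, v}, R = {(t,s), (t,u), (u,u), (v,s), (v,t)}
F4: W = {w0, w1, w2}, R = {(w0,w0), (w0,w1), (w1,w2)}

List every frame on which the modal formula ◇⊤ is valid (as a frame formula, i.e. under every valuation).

F1, F2

The schema corresponds to seriality: ∀x ∃y Rxy.
F1: satisfies the condition.
F2: satisfies the condition.
F3: fails — world s has no successor.
F4: fails — world w2 has no successor.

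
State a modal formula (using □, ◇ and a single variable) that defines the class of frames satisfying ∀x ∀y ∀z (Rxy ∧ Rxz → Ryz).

A defining formula is ◇ψ → □◇ψ (the 5 axiom).
Suppose ◇ψ→□◇ψ is valid. Take Rxy, Rxz and set V(ψ)={y}. Then ◇ψ at x, so □◇ψ at x, so ◇ψ at z, so some w with Rzw has ψ; w=y, i.e. Rzy. By symmetry of the argument, Ryz.

◇ψ → □◇ψ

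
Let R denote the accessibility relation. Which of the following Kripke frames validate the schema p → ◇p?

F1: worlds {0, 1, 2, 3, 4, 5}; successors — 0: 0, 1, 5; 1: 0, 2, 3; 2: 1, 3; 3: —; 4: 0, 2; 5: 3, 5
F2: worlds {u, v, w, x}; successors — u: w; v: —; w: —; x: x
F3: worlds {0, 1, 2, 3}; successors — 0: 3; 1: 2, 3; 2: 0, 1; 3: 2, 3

none

The schema corresponds to reflexivity: ∀x Rxx.
F1: fails — world 1 does not see itself.
F2: fails — world u does not see itself.
F3: fails — world 0 does not see itself.
Valid on no frame.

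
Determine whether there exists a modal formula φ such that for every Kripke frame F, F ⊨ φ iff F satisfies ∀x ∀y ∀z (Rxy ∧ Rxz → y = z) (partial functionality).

Yes — defined by ◇r → □r

Yes: it is partial functionality, defined by the CD schema ◇r → □r.
Suppose ◇r→□r is valid. Take Rxy, Rxz and set V(r)={y}. Then ◇r at x, so □r at x, so r at z, i.e. z=y.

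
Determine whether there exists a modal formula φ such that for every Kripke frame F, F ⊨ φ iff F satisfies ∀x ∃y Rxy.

Yes, by □q → ◇q

The condition is seriality. A defining modal formula is □q → ◇q.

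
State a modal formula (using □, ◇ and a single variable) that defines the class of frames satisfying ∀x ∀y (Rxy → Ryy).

This is shift-reflexivity; the standard corresponding axiom is T□: □(□s → s).
Suppose □(□s→s) is valid. Take Rxy and set V(s)={w : Ryw}. Then at y, □s holds; since □(□s→s) at x, □s→s at y, so s at y, i.e. Ryy.

□(□s → s)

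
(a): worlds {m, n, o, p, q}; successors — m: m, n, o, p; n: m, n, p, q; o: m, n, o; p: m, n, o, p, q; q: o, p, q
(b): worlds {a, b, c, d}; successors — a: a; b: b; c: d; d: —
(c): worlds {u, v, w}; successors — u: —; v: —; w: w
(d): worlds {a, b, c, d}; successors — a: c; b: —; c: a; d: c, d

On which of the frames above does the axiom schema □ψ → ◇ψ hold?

Frame correspondent (Sahlqvist): ∀x ∃y Rxy — i.e. seriality.
(a): satisfies the condition.
(b): fails — world d has no successor.
(c): fails — world u has no successor.
(d): fails — world b has no successor.
Valid on: (a).

(a)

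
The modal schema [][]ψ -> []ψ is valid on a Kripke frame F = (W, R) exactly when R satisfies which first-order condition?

Suppose □□ψ→□ψ is valid. Take Rxy and set V(ψ)={w : xR²w}. Then □□ψ at x, so □ψ at x, so ψ at y, i.e. ∃z(Rxz∧Rzy).

density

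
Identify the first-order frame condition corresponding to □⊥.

Emptiness of R

□⊥ is valid iff no world has any successor (otherwise □⊥ fails at any world with one).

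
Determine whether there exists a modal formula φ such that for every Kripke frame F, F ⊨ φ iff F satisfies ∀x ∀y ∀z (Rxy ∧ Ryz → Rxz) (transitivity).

Definable; □q → □□q defines it

Yes: it is transitivity, defined by the 4 schema □q → □□q.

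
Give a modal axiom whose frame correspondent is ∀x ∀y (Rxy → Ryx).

q → □◇q

A defining formula is q → □◇q (the B axiom).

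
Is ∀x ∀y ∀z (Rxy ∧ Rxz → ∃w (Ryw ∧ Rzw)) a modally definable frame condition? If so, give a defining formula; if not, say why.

Definable; ◇□q → □◇q defines it

Yes: it is convergence, defined by the .2 schema ◇□q → □◇q.
Suppose ◇□q→□◇q is valid. Take Rxy, Rxz and set V(q)={w : Ryw}. Then □q at y so ◇□q at x, so □◇q at x, so ◇q at z, giving w with Rzw and Ryw.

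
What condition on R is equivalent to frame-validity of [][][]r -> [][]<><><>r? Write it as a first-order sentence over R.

This is a Sahlqvist (Geach-type) schema ◇^0□^3r → □^2◇^3r.
Minimal-valuation argument: fix x; take any y with xR^0y and any z with xR^2z. Set V(r) to the set of worlds R-reachable from y in exactly 3 steps. Then □^3r holds at y, so the antecedent holds at x; validity forces ◇^3r at z, giving a w with zR^3w and yR^3w.
First-order correspondent: forall x forall z (x R^2 z -> exists w (x R^3 w & z R^3 w)).

forall x forall z (x R^2 z -> exists w (x R^3 w & z R^3 w))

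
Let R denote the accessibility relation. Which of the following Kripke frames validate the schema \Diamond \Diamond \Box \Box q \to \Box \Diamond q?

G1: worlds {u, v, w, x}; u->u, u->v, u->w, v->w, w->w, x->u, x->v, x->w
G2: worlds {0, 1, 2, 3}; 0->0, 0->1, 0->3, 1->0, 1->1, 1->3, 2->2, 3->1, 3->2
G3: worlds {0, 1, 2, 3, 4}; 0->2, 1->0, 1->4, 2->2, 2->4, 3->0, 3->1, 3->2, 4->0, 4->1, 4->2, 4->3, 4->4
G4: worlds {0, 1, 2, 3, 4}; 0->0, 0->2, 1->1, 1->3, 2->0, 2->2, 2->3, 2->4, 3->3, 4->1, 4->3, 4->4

Frame correspondent (Sahlqvist): \forall x \forall y \forall z ((x R^2 y \wedge xRz) \to \exists w (y R^2 w \wedge zRw)) — i.e. a generalized confluence (Geach) condition.
G1: satisfies the condition.
G2: fails — 0R²2, 0R0 but no w with 2R²w and 0Rw.
G3: satisfies the condition.
G4: fails — 0R²3, 0R0 but no w with 3R²w and 0Rw.

G1, G3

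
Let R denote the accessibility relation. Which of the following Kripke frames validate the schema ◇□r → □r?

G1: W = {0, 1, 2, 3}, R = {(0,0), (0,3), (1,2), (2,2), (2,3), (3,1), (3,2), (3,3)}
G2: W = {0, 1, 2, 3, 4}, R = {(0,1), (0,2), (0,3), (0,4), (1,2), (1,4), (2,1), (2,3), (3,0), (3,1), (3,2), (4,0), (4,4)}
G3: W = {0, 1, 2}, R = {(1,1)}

Frame correspondent (Sahlqvist): ∀x ∀y ∀z (Rxy ∧ Rxz → Ryz) — i.e. the Euclidean property.
G1: fails — R03 and R00 but not R30.
G2: fails — R02 and R02 but not R22.
G3: holds.

G3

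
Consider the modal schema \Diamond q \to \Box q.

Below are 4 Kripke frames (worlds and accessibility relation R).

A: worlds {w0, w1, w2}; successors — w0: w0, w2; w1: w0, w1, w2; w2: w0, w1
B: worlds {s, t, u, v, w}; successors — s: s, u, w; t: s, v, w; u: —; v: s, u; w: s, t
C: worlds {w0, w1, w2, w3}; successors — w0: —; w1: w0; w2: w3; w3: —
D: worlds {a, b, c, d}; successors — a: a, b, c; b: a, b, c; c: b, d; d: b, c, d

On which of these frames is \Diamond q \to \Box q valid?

C

This is the axiom for partial functionality; its first-order frame correspondent is \forall x \forall y \forall z (Rxy \wedge Rxz \to y = z).
A: fails — w0 sees both w0 and w2.
B: fails — s sees both s and u.
C: holds.
D: fails — a sees both a and b.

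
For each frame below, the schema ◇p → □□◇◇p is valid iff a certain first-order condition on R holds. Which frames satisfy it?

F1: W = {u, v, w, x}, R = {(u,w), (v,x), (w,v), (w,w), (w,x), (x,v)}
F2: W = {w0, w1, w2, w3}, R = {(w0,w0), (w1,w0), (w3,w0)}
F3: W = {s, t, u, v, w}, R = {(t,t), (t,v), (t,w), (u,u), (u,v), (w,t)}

Frame correspondent (Sahlqvist): ∀x ∀y ∀z ((xRy ∧ xR²z) → ∃w (y = w ∧ zR²w)) — i.e. a generalized confluence (Geach) condition.
F1: fails — uRw, uR²v but no t with w=t and vR²t.
F2: ✓.
F3: fails — tRt, tR²v but no w* with t=w* and vR²w*.

F2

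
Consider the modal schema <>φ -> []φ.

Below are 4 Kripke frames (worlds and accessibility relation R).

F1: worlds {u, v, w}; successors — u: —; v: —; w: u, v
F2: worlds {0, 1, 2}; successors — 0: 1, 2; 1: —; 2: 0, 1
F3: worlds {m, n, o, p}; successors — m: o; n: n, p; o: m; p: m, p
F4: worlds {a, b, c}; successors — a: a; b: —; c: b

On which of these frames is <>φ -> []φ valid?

Frame correspondent (Sahlqvist): forall x forall y forall z (Rxy & Rxz -> y = z) — i.e. partial functionality.
F1: fails — w sees both u and v.
F2: fails — 0 sees both 1 and 2.
F3: fails — n sees both n and p.
F4: satisfies the condition.
Valid on: F4.

F4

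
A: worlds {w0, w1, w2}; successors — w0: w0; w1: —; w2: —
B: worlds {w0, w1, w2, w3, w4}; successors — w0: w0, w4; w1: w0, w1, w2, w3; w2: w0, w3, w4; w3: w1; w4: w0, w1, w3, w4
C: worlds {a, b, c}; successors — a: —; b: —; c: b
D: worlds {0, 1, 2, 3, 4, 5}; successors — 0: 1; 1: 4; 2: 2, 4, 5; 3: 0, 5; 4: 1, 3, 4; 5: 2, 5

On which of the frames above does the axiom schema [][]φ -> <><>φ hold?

Frame correspondent (Sahlqvist): forall x exists w (x R^2 w & x R^2 w) — i.e. a generalized confluence (Geach) condition.
A: fails — at w1 but no w with w1R²w and w1R²w.
B: holds.
C: fails — at a but no w with aR²w and aR²w.
D: holds.
Valid on: B, D.

B, D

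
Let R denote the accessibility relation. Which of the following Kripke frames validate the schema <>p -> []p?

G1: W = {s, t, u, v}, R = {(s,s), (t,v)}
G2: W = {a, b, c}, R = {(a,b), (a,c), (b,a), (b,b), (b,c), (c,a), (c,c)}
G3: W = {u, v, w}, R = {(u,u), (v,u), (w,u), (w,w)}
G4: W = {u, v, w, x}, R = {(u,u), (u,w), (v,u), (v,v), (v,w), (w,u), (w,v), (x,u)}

The schema corresponds to partial functionality: forall x forall y forall z (Rxy & Rxz -> y = z).
G1: holds.
G2: fails — a sees both b and c.
G3: fails — w sees both u and w.
G4: fails — u sees both u and w.
Valid on: G1.

G1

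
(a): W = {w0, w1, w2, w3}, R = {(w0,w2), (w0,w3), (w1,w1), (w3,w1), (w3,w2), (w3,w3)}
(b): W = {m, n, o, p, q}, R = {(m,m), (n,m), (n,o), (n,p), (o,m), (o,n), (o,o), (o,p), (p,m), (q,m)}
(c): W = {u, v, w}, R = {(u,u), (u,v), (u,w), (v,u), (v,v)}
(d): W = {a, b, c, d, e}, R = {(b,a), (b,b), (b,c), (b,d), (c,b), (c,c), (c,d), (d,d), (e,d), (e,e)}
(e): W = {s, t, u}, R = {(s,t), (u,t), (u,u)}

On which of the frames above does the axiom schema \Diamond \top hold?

This is the axiom for seriality; its first-order frame correspondent is \forall x \exists y Rxy.
(a): fails — world w2 has no successor.
(b): condition met.
(c): fails — world w has no successor.
(d): fails — world a has no successor.
(e): fails — world t has no successor.
Valid on: (b).

(b)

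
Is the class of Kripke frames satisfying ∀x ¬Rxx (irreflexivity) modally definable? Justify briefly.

Not definable by any modal formula

Any modally definable frame class is closed under surjective bounded morphisms.
The 4-cycle (worlds w0,w1,w2,w3 with w0→w1→w2→w3→w0) is irreflexive, and the map sending every world to a single reflexive point • is a surjective bounded morphism (forth: every edge maps to (•,•); back: every world has a successor). So any modal formula valid on the 4-cycle is also valid on the reflexive point, which is not irreflexive.
So no modal formula (or set of formulas) defines exactly the irreflexive frames.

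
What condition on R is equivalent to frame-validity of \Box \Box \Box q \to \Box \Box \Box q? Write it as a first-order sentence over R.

This is a Sahlqvist (Geach-type) schema ◇^0□^3q → □^3◇^0q.
First-order correspondent: \forall x \forall z (x R^3 z \to \exists w (x R^3 w \wedge z = w)).

\forall x \forall z (x R^3 z \to \exists w (x R^3 w \wedge z = w))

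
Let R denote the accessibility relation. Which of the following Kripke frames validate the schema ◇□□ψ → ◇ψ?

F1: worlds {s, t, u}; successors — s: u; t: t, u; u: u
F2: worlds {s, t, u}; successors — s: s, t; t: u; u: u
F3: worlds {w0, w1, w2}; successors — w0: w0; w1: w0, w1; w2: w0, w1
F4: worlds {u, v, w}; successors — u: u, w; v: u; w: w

F1, F3, F4

The schema corresponds to a generalized confluence (Geach) condition: ∀x ∀y (xRy → ∃w (yR²w ∧ xRw)).
F1: condition met.
F2: fails — sRt but no w with tR²w and sRw.
F3: condition met.
F4: condition met.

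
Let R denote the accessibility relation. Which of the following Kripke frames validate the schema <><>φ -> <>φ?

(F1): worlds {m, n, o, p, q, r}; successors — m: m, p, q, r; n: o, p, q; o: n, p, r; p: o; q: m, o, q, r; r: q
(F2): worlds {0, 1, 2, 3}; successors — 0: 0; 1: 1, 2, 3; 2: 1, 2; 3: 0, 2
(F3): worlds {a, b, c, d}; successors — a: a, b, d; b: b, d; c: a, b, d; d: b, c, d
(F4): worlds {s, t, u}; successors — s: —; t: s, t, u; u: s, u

(F4)

This is the axiom for transitivity; its first-order frame correspondent is forall x forall y forall z (Rxy & Ryz -> Rxz).
(F1): fails — Ron and Rno but not Roo.
(F2): fails — R32 and R21 but not R31.
(F3): fails — Rcd and Rdc but not Rcc.
(F4): satisfies the condition.
Valid on: (F4).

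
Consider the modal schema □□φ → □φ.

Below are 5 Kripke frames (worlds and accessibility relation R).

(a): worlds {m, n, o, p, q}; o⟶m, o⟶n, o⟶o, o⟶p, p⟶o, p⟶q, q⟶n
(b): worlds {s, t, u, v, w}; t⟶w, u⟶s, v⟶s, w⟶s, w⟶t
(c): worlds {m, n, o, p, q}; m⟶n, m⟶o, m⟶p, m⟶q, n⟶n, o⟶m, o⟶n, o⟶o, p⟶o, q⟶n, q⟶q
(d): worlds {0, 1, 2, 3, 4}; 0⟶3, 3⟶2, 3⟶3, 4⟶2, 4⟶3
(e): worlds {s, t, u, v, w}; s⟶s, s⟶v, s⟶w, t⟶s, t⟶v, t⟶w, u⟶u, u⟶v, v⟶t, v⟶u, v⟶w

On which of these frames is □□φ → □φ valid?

The schema corresponds to density: ∀x ∀y (Rxy → ∃z (Rxz ∧ Rzy)).
(a): fails — Rqn but no z with Rqz and Rzn.
(b): fails — Rwt but no z with Rwz and Rzt.
(c): fails — Rmp but no z with Rmz and Rzp.
(d): holds.
(e): fails — Rvt but no z with Rvz and Rzt.
Valid on: (d).

(d)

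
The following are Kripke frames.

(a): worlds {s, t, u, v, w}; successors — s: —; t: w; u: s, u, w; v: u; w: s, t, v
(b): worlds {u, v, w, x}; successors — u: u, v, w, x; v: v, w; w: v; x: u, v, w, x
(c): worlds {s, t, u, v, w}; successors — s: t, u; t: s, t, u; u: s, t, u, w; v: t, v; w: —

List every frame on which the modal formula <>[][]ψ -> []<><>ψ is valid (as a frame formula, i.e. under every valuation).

(b)

This is the axiom for a generalized confluence (Geach) condition; its first-order frame correspondent is forall x forall y forall z ((xRy & xRz) -> exists w (y R^2 w & z R^2 w)).
(a): fails — uRs, uRs but no w* with sR²w* and sR²w*.
(b): satisfies the condition.
(c): fails — uRs, uRw but no w* with sR²w* and wR²w*.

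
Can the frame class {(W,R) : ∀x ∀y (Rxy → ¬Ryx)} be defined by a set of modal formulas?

Modal frame validity is preserved under surjective bounded morphisms.
The 5-cycle (worlds a,b,c,d,e with a→b→c→d→e→a) is asymmetric. Mapping every world to a single reflexive point • is a surjective bounded morphism, and the reflexive point is not asymmetric (R•• but asymmetry requires ¬R••).
Hence asymmetry is not modally definable.

No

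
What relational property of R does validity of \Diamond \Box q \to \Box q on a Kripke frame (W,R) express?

Equivalently (dual form): ◇q → □◇q.
Suppose ◇q→□◇q is valid. Take Rxy, Rxz and set V(q)={y}. Then ◇q at x, so □◇q at x, so ◇q at z, so some w with Rzw has q; w=y, i.e. Rzy. By symmetry of the argument, Ryz.

the Euclidean property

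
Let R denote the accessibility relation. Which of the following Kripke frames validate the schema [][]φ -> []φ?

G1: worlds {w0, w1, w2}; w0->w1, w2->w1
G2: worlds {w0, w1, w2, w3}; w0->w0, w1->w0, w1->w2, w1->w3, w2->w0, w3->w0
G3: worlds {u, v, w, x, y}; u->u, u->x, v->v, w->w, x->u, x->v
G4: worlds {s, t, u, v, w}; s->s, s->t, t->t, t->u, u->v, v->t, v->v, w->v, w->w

G3, G4

This is the axiom for density; its first-order frame correspondent is forall x forall y (Rxy -> exists z (Rxz & Rzy)).
G1: fails — Rw0w1 but no z with Rw0z and Rzw1.
G2: fails — Rw1w2 but no z with Rw1z and Rzw2.
G3: holds.
G4: holds.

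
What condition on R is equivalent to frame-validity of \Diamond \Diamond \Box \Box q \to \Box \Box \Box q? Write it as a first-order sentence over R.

\forall x \forall y \forall z ((x R^2 y \wedge x R^3 z) \to \exists w (y R^2 w \wedge z = w))

This is a Sahlqvist (Geach-type) schema ◇^2□^2q → □^3◇^0q.
Minimal-valuation argument: fix x; take any y with xR^2y and any z with xR^3z. Set V(q) to the set of worlds R-reachable from y in exactly 2 steps. Then □^2q holds at y, so the antecedent holds at x; validity forces ◇^0q at z, giving a w with zR^0w and yR^2w.
First-order correspondent: \forall x \forall y \forall z ((x R^2 y \wedge x R^3 z) \to \exists w (y R^2 w \wedge z = w)).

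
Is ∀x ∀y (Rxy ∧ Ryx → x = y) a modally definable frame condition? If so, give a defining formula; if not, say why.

No

Any modally definable frame class is closed under surjective bounded morphisms.
The 6-cycle (worlds 0,1,2,3,4,5 with 0→1→2→3→4→5→0) is antisymmetric. Sending even-indexed worlds to a and odd-indexed worlds to b is a surjective bounded morphism onto the two-world frame with a↔b, which is not antisymmetric.
Hence antisymmetry is not modally definable.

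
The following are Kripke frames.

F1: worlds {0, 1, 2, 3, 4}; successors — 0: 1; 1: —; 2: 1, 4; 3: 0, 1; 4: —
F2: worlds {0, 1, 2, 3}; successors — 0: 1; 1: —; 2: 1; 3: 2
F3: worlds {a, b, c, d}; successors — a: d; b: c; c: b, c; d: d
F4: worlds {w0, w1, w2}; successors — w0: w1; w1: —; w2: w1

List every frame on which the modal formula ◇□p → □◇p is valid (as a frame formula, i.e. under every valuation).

F3

This is the axiom for convergence; its first-order frame correspondent is ∀x ∀y ∀z (Rxy ∧ Rxz → ∃w (Ryw ∧ Rzw)).
F1: fails — R01 and R01 but 1 and 1 have no common successor.
F2: fails — R01 and R01 but 1 and 1 have no common successor.
F3: condition met.
F4: fails — Rw0w1 and Rw0w1 but w1 and w1 have no common successor.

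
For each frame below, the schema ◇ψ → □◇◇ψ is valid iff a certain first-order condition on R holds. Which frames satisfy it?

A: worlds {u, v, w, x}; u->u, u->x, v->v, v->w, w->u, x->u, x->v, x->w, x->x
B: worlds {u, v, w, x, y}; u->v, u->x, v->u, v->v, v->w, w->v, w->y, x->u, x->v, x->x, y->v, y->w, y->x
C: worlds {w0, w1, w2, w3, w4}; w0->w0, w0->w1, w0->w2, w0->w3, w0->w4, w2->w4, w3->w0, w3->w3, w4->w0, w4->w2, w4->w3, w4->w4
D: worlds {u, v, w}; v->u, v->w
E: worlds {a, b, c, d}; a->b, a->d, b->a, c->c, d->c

B

Frame correspondent (Sahlqvist): ∀x ∀y ∀z ((xRy ∧ xRz) → ∃w (y = w ∧ zR²w)) — i.e. a generalized confluence (Geach) condition.
A: fails — vRv, vRw but no t with v=t and wR²t.
B: condition met.
C: fails — w0Rw0, w0Rw1 but no w with w0=w and w1R²w.
D: fails — vRu, vRu but no t with u=t and uR²t.
E: fails — aRb, aRd but no w with b=w and dR²w.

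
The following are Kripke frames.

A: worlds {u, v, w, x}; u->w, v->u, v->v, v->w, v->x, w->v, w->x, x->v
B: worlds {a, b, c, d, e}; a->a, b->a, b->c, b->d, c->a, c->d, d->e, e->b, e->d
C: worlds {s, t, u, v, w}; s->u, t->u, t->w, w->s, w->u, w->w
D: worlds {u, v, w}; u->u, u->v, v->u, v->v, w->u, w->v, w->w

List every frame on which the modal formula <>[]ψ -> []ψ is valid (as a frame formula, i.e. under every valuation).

none

The schema corresponds to the Euclidean property: forall x forall y forall z (Rxy & Rxz -> Ryz).
A: fails — Ruw and Ruw but not Rww.
B: fails — Rbc and Rbc but not Rcc.
C: fails — Rsu and Rsu but not Ruu.
D: fails — Rwu and Rww but not Ruw.
Valid on no frame.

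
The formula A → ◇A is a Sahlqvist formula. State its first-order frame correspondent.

This schema is equivalent to the T axiom □A → A.
It corresponds to reflexivity: ∀x Rxx.

reflexivity: ∀x Rxx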